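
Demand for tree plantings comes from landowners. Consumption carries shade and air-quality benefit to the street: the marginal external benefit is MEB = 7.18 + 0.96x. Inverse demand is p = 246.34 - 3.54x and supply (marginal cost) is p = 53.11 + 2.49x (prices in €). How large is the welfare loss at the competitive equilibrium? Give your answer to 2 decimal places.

Market equilibrium (private): 53.11 + 2.49x = 246.34 - 3.54x → x_m = 32.0448.
Social marginal benefit = demand + MEB = 253.52 - 2.58x.
Set SMB = MC: 253.52 - 2.58x = 53.11 + 2.49x → x* = 39.5286.
Height of the DWL triangle at x_m is SMB(x_m) − MC(x_m) = MEB(x_m) = 37.9430.
DWL = ½ × 7.4838 × 37.9430 = 141.9789.

DWL = €141.98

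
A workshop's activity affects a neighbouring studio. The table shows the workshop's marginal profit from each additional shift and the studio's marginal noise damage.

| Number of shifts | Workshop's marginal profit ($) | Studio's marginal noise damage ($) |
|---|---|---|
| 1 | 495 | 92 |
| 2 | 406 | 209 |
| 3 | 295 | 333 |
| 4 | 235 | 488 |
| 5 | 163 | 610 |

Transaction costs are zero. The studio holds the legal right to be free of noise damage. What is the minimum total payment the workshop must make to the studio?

$301

Efficient level: marginal profit ≥ marginal noise damage through level 2, so k* = 2.
With the studio holding the right, the workshop must at least compensate total damage at k*: 92 + 209 = 301.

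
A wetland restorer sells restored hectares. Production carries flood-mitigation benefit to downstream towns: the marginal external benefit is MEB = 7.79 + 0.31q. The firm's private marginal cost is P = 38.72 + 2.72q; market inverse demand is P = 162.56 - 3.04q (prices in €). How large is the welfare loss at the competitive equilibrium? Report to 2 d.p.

Market equilibrium (private): 38.72 + 2.72q = 162.56 - 3.04q → q_m = 21.5000.
Social marginal cost = private MC − MEB = 30.93 + 2.41q.
Set SMC = demand: 30.93 + 2.41q = 162.56 - 3.04q → q* = 24.1523.
Height of the DWL triangle at q_m is demand(q_m) − SMC(q_m) = MEB(q_m) = 14.4550.
DWL = ½ × 2.6523 × 14.4550 = 19.1695.

DWL = €19.17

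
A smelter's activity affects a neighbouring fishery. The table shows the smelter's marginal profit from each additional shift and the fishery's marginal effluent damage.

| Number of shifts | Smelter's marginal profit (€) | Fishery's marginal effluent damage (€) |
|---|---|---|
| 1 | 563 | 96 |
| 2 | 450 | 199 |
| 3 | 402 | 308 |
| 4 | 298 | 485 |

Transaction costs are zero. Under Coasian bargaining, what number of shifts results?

Bargaining reaches the level where marginal profit last exceeds marginal effluent damage.
That holds through level 3 (402 ≥ 308) but not at 4 (298 < 485).

3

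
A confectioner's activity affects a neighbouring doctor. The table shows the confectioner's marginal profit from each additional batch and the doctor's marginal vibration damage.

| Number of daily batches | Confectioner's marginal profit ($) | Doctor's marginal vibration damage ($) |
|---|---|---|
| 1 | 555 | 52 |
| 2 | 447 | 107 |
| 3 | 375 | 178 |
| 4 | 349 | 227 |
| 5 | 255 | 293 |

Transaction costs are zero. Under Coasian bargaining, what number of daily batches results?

4

Bargaining reaches the level where marginal profit last exceeds marginal vibration damage.
That holds through level 4 (349 ≥ 227) but not at 5 (255 < 293).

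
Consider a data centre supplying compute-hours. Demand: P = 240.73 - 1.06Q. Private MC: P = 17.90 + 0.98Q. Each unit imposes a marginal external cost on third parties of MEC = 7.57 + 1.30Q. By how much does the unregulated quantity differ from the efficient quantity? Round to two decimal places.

Market equilibrium (private): 17.90 + 0.98Q = 240.73 - 1.06Q → Q_m = 109.2304.
Social marginal cost = private MC + MEC = 25.47 + 2.28Q.
Set SMC = demand: 25.47 + 2.28Q = 240.73 - 1.06Q → Q* = 64.4491.
Gap = |109.2304 − 64.4491| = 44.7813.

44.78 units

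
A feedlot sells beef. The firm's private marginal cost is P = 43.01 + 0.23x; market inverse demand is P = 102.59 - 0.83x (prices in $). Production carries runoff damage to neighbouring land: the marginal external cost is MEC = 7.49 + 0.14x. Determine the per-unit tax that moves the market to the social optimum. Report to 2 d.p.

Social marginal cost = private MC + MEC = 50.50 + 0.37x.
Set SMC = demand: 50.50 + 0.37x = 102.59 - 0.83x → x* = 43.4083.
The Pigouvian tax equals MEC at x*: 7.49 + 0.14×43.4083 = 13.5672.

tax = $13.57 per unit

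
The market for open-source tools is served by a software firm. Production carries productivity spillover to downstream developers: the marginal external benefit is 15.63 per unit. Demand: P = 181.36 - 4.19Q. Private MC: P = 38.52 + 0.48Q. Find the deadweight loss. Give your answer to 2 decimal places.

DWL = 26.16

Market equilibrium (private): 38.52 + 0.48Q = 181.36 - 4.19Q → Q_m = 30.5867.
Social marginal cost = private MC − MEB = 22.89 + 0.48Q.
Set SMC = demand: 22.89 + 0.48Q = 181.36 - 4.19Q → Q* = 33.9336.
Between Q* and Q_m the wedge demand − SMC runs linearly from 0 to MEB(Q_m), so the loss is a triangle.
DWL = ½ × 3.3469 × 15.6300 = 26.1560.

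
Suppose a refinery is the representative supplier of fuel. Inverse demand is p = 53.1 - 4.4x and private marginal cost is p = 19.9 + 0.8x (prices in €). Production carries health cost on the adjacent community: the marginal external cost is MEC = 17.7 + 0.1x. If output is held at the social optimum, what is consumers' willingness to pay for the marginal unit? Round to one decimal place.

P = €40.2

Social marginal cost = private MC + MEC = 37.6 + 0.9x.
Set SMC = demand: 37.6 + 0.9x = 53.1 - 4.4x → x* = 2.9245.
Consumer price on the demand curve at x*: 53.1 − 4.4×2.9245 = 40.2322.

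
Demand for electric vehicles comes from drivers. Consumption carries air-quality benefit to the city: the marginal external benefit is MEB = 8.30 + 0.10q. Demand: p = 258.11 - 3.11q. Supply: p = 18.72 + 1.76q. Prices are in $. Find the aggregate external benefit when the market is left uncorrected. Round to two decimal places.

$528.81

Market equilibrium (private): 18.72 + 1.76q = 258.11 - 3.11q → q_m = 49.1561.
Total external benefit = ∫₀^{q_m} (8.30 + 0.10q) dq = 8.30×49.1561 + ½×0.10×49.1561² = 528.8117.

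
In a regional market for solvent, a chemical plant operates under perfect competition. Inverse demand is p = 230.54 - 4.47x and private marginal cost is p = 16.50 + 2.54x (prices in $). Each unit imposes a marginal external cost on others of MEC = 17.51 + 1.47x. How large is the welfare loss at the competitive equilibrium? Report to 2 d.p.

DWL = $229.54

Market equilibrium (private): 16.50 + 2.54x = 230.54 - 4.47x → x_m = 30.5335.
Social marginal cost = private MC + MEC = 34.01 + 4.01x.
Set SMC = demand: 34.01 + 4.01x = 230.54 - 4.47x → x* = 23.1757.
Height of the DWL triangle at x_m is SMC(x_m) − demand(x_m) = MEC(x_m) = 62.3943.
DWL = ½ × 7.3578 × 62.3943 = 229.5424.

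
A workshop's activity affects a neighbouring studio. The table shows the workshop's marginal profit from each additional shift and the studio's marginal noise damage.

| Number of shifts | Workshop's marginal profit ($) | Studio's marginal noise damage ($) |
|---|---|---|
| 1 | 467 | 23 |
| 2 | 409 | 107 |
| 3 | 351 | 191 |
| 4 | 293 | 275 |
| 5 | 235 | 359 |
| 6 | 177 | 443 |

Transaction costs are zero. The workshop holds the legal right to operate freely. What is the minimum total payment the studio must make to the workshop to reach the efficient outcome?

$412

Left alone the workshop would choose level 6 (marginal profit stays positive).
Efficient level: k* = 4 (marginal profit ≥ marginal noise damage through 4).
The studio must at least cover the workshop's forgone profit from cutting 6→4: 235 + 177 = 412.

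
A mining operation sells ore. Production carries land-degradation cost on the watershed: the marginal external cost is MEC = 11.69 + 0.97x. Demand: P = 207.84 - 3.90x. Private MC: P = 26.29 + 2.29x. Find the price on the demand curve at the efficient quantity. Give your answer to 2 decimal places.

P = 115.32

Social marginal cost = private MC + MEC = 37.98 + 3.26x.
Set SMC = demand: 37.98 + 3.26x = 207.84 - 3.90x → x* = 23.7235.
Consumer price on the demand curve at x*: 207.84 − 3.90×23.7235 = 115.3184.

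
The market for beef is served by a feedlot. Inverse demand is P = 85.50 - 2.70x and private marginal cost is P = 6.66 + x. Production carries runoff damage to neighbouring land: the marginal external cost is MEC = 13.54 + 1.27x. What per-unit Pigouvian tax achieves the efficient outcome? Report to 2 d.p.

Social marginal cost = private MC + MEC = 20.20 + 2.27x.
Set SMC = demand: 20.20 + 2.27x = 85.50 - 2.70x → x* = 13.1388.
The Pigouvian tax equals MEC at x*: 13.54 + 1.27×13.1388 = 30.2263.

tax = 30.23 per unit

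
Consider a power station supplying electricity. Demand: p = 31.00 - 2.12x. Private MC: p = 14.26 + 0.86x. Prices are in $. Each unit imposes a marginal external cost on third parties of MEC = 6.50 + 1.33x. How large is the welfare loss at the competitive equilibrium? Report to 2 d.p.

Market equilibrium (private): 14.26 + 0.86x = 31.00 - 2.12x → x_m = 5.6174.
Social marginal cost = private MC + MEC = 20.76 + 2.19x.
Set SMC = demand: 20.76 + 2.19x = 31.00 - 2.12x → x* = 2.3759.
Between x* and x_m the wedge SMC − demand runs linearly from 0 to MEC(x_m), so the loss is a triangle.
DWL = ½ × 3.2415 × 13.9712 = 22.6438.

DWL = $22.64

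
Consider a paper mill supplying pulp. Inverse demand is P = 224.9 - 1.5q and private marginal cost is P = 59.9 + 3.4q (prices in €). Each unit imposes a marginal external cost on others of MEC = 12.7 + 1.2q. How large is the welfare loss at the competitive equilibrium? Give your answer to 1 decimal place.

DWL = €231.2

Market equilibrium (private): 59.9 + 3.4q = 224.9 - 1.5q → q_m = 33.6735.
Social marginal cost = private MC + MEC = 72.6 + 4.6q.
Set SMC = demand: 72.6 + 4.6q = 224.9 - 1.5q → q* = 24.9672.
The welfare-loss triangle has base |q_m − q*| and height MEC(q_m) (the vertical gap between SMC and demand is zero at q* and MEC at q_m).
DWL = ½ × 8.7063 × 53.1082 = 231.1880.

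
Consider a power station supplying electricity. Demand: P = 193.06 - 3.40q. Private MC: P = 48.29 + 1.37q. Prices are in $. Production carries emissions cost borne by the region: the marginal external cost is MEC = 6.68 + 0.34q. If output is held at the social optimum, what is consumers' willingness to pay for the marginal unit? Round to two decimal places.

Social marginal cost = private MC + MEC = 54.97 + 1.71q.
Set SMC = demand: 54.97 + 1.71q = 193.06 - 3.40q → q* = 27.0235.
Consumer price on the demand curve at q*: 193.06 − 3.40×27.0235 = 101.1801.

P = $101.18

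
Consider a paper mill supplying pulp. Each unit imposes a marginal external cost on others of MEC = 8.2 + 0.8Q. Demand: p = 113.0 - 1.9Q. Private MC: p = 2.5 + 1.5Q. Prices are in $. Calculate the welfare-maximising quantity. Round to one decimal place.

Social marginal cost = private MC + MEC = 10.7 + 2.3Q.
Set SMC = demand: 10.7 + 2.3Q = 113.0 - 1.9Q → Q* = 24.3571.

Q* = 24.4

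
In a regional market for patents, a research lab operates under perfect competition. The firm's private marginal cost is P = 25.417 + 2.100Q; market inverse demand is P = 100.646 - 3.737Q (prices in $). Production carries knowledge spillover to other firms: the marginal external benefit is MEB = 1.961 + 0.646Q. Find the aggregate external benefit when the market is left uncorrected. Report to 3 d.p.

$78.927

Market equilibrium (private): 25.417 + 2.100Q = 100.646 - 3.737Q → Q_m = 12.8883.
Total external benefit = ∫₀^{Q_m} (1.961 + 0.646Q) dQ = 1.961×12.8883 + ½×0.646×12.8883² = 78.9269.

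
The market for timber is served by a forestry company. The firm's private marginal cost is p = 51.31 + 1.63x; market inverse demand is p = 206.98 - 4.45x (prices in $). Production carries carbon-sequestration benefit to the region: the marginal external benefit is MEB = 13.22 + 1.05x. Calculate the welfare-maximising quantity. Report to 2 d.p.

x* = 33.58

Social marginal cost = private MC − MEB = 38.09 + 0.58x.
Set SMC = demand: 38.09 + 0.58x = 206.98 - 4.45x → x* = 33.5765.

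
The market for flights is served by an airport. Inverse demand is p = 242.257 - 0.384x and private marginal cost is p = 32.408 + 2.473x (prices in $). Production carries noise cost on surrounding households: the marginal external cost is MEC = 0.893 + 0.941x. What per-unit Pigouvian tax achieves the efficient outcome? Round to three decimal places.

Social marginal cost = private MC + MEC = 33.301 + 3.414x.
Set SMC = demand: 33.301 + 3.414x = 242.257 - 0.384x → x* = 55.0174.
The Pigouvian tax equals MEC at x*: 0.893 + 0.941×55.0174 = 52.6644.

tax = $52.664 per unit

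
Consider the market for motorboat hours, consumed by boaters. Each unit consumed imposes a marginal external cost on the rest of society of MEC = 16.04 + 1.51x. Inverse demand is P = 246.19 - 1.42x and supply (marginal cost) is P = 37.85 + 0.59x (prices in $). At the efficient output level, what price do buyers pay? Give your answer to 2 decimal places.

P = $168.61

Social marginal benefit = demand − MEC = 230.15 - 2.93x.
Set SMB = MC: 230.15 - 2.93x = 37.85 + 0.59x → x* = 54.6307.
Consumer price on the demand curve at x*: 246.19 − 1.42×54.6307 = 168.6144.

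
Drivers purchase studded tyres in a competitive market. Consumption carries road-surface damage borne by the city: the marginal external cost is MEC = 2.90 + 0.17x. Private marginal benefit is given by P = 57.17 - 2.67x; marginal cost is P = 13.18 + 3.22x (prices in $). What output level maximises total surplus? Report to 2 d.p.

Social marginal benefit = demand − MEC = 54.27 - 2.84x.
Set SMB = MC: 54.27 - 2.84x = 13.18 + 3.22x → x* = 6.7805.

x* = 6.78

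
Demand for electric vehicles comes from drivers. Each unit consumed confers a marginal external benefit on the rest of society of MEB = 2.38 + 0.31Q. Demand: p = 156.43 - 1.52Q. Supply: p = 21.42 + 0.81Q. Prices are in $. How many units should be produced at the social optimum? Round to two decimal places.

Q* = 68.01

Social marginal benefit = demand + MEB = 158.81 - 1.21Q.
Set SMB = MC: 158.81 - 1.21Q = 21.42 + 0.81Q → Q* = 68.0149.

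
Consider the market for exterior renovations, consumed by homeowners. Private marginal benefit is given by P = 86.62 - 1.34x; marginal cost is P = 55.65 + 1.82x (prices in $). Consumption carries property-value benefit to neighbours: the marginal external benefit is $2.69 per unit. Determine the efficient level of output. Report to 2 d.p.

x* = 10.65

Social marginal benefit = demand + MEB = 89.31 - 1.34x.
Set SMB = MC: 89.31 - 1.34x = 55.65 + 1.82x → x* = 10.6519.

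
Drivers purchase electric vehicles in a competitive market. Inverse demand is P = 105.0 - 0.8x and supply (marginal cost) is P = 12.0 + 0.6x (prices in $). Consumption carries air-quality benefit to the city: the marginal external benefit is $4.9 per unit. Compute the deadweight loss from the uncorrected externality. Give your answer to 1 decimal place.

DWL = $8.6

Market equilibrium (private): 12.0 + 0.6x = 105.0 - 0.8x → x_m = 66.4286.
Social marginal benefit = demand + MEB = 109.9 - 0.8x.
Set SMB = MC: 109.9 - 0.8x = 12.0 + 0.6x → x* = 69.9286.
The welfare-loss triangle has base |x_m − x*| and height MEB(x_m) (the vertical gap between SMB and MC is zero at x* and MEB at x_m).
DWL = ½ × 3.5000 × 4.9000 = 8.5750.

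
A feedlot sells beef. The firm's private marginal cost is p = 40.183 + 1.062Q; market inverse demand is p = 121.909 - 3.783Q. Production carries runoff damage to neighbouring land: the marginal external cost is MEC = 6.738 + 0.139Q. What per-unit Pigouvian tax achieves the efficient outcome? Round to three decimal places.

tax = 8.829 per unit

Social marginal cost = private MC + MEC = 46.921 + 1.201Q.
Set SMC = demand: 46.921 + 1.201Q = 121.909 - 3.783Q → Q* = 15.0457.
The Pigouvian tax equals MEC at Q*: 6.738 + 0.139×15.0457 = 8.8294.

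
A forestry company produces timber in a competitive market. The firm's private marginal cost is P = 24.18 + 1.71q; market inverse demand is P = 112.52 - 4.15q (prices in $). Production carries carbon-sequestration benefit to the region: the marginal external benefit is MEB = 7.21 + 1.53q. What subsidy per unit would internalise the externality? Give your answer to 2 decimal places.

Social marginal cost = private MC − MEB = 16.97 + 0.18q.
Set SMC = demand: 16.97 + 0.18q = 112.52 - 4.15q → q* = 22.0670.
The Pigouvian subsidy equals MEB at q*: 7.21 + 1.53×22.0670 = 40.9725.

subsidy = $40.97 per unit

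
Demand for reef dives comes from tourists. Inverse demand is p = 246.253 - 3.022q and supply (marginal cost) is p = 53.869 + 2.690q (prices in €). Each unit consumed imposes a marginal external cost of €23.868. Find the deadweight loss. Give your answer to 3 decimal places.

DWL = €49.867

Market equilibrium (private): 53.869 + 2.690q = 246.253 - 3.022q → q_m = 33.6807.
Social marginal benefit = demand − MEC = 222.385 - 3.022q.
Set SMB = MC: 222.385 - 3.022q = 53.869 + 2.690q → q* = 29.5021.
Height of the DWL triangle at q_m is MC(q_m) − SMB(q_m) = MEC(q_m) = 23.8680.
DWL = ½ × 4.1786 × 23.8680 = 49.8674.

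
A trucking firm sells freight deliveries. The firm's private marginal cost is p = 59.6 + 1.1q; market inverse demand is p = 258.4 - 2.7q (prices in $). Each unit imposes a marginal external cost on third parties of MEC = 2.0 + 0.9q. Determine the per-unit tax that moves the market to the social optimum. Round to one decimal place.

Social marginal cost = private MC + MEC = 61.6 + 2.0q.
Set SMC = demand: 61.6 + 2.0q = 258.4 - 2.7q → q* = 41.8723.
The Pigouvian tax equals MEC at q*: 2.0 + 0.9×41.8723 = 39.6851.

tax = $39.7 per unit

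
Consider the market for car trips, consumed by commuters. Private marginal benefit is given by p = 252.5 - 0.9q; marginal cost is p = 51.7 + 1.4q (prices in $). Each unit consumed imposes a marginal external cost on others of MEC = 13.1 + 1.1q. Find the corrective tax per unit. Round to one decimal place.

tax = $73.8 per unit

Social marginal benefit = demand − MEC = 239.4 - 2.0q.
Set SMB = MC: 239.4 - 2.0q = 51.7 + 1.4q → q* = 55.2059.
The Pigouvian tax equals MEC at q*: 13.1 + 1.1×55.2059 = 73.8265.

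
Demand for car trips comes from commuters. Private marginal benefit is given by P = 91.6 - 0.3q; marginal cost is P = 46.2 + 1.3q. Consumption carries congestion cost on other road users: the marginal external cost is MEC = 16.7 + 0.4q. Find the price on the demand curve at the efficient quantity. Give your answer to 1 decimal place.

Social marginal benefit = demand − MEC = 74.9 - 0.7q.
Set SMB = MC: 74.9 - 0.7q = 46.2 + 1.3q → q* = 14.3500.
Consumer price on the demand curve at q*: 91.6 − 0.3×14.3500 = 87.2950.

P = 87.3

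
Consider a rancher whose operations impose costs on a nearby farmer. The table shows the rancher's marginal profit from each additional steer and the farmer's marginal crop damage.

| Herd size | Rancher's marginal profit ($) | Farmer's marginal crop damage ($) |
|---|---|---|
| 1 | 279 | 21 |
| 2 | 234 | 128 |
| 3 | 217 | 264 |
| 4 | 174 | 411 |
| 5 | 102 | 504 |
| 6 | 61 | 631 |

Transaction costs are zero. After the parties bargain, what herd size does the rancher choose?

2

Bargaining reaches the level where marginal profit last exceeds marginal crop damage.
That holds through level 2 (234 ≥ 128) but not at 3 (217 < 264).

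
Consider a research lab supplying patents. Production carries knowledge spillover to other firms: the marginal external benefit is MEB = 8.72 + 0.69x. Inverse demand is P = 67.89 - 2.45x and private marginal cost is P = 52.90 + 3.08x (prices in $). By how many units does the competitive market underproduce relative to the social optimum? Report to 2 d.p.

2.19 units

Market equilibrium (private): 52.90 + 3.08x = 67.89 - 2.45x → x_m = 2.7107.
Social marginal cost = private MC − MEB = 44.18 + 2.39x.
Set SMC = demand: 44.18 + 2.39x = 67.89 - 2.45x → x* = 4.8988.
Gap = |2.7107 − 4.8988| = 2.1881.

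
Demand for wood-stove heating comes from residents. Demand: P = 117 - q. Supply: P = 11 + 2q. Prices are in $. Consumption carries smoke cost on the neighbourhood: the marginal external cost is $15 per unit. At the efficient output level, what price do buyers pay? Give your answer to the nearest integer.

P = $87

Social marginal benefit = demand − MEC = 102 - q.
Set SMB = MC: 102 - q = 11 + 2q → q* = 30.3333.
Consumer price on the demand curve at q*: 117 − 1×30.3333 = 86.6667.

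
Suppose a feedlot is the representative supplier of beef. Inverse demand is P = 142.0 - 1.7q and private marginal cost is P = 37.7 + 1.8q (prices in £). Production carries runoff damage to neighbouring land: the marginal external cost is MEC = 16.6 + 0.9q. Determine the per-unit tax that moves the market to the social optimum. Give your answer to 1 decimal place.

Social marginal cost = private MC + MEC = 54.3 + 2.7q.
Set SMC = demand: 54.3 + 2.7q = 142.0 - 1.7q → q* = 19.9318.
The Pigouvian tax equals MEC at q*: 16.6 + 0.9×19.9318 = 34.5386.

tax = £34.5 per unit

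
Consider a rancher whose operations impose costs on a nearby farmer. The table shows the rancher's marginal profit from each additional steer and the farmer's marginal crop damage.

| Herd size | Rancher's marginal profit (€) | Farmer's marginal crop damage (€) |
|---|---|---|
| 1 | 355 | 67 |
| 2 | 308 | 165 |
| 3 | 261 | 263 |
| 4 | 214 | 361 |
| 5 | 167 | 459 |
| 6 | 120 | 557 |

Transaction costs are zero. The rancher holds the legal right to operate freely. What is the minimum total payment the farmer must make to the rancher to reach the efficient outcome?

Left alone the rancher would choose level 6 (marginal profit stays positive).
Efficient level: k* = 2 (marginal profit ≥ marginal crop damage through 2).
The farmer must at least cover the rancher's forgone profit from cutting 6→2: 261 + 214 + 167 + 120 = 762.

€762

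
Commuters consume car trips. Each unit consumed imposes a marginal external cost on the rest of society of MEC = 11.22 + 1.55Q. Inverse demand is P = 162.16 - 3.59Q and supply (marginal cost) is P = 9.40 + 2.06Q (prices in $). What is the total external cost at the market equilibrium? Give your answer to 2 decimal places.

$869.89

Market equilibrium (private): 9.40 + 2.06Q = 162.16 - 3.59Q → Q_m = 27.0372.
Total external cost = ∫₀^{Q_m} (11.22 + 1.55Q) dQ = 11.22×27.0372 + ½×1.55×27.0372² = 869.8903.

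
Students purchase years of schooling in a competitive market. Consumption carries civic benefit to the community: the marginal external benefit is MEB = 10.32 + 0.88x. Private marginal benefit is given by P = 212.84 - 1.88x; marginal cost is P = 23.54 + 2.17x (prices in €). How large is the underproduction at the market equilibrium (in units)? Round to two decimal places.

Market equilibrium (private): 23.54 + 2.17x = 212.84 - 1.88x → x_m = 46.7407.
Social marginal benefit = demand + MEB = 223.16 - x.
Set SMB = MC: 223.16 - x = 23.54 + 2.17x → x* = 62.9716.
Gap = |46.7407 − 62.9716| = 16.2309.

16.23 units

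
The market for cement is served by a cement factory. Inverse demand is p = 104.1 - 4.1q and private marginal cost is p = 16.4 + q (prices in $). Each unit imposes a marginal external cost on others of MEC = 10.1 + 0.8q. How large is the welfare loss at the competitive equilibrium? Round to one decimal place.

Market equilibrium (private): 16.4 + q = 104.1 - 4.1q → q_m = 17.1961.
Social marginal cost = private MC + MEC = 26.5 + 1.8q.
Set SMC = demand: 26.5 + 1.8q = 104.1 - 4.1q → q* = 13.1525.
Height of the DWL triangle at q_m is SMC(q_m) − demand(q_m) = MEC(q_m) = 23.8569.
DWL = ½ × 4.0436 × 23.8569 = 48.2339.

DWL = $48.2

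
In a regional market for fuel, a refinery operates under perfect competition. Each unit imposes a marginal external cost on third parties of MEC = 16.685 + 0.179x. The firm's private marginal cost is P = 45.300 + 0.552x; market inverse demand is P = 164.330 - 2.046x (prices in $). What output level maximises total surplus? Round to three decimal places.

Social marginal cost = private MC + MEC = 61.985 + 0.731x.
Set SMC = demand: 61.985 + 0.731x = 164.330 - 2.046x → x* = 36.8545.

x* = 36.855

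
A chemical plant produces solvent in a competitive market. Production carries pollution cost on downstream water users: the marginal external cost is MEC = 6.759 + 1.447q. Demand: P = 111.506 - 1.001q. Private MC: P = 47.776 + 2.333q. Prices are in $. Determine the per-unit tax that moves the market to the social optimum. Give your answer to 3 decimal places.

Social marginal cost = private MC + MEC = 54.535 + 3.780q.
Set SMC = demand: 54.535 + 3.780q = 111.506 - 1.001q → q* = 11.9161.
The Pigouvian tax equals MEC at q*: 6.759 + 1.447×11.9161 = 24.0016.

tax = $24.002 per unit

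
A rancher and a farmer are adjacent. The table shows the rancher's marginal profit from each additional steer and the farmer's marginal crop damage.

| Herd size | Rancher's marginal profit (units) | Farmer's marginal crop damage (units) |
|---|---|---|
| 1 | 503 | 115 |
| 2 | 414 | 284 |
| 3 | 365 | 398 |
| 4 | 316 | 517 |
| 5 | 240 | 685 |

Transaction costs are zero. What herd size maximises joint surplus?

2

Bargaining reaches the level where marginal profit last exceeds marginal crop damage.
That holds through level 2 (414 ≥ 284) but not at 3 (365 < 398).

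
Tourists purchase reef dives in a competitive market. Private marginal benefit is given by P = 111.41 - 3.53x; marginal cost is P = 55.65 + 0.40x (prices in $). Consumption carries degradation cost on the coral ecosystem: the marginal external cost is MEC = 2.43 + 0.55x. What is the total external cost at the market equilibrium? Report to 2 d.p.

Market equilibrium (private): 55.65 + 0.40x = 111.41 - 3.53x → x_m = 14.1883.
Total external cost = ∫₀^{x_m} (2.43 + 0.55x) dx = 2.43×14.1883 + ½×0.55×14.1883² = 89.8372.

$89.84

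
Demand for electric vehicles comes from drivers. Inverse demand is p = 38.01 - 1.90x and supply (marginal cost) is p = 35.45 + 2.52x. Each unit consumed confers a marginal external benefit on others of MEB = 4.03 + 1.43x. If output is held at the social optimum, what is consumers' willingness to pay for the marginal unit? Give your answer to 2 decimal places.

Social marginal benefit = demand + MEB = 42.04 - 0.47x.
Set SMB = MC: 42.04 - 0.47x = 35.45 + 2.52x → x* = 2.2040.
Consumer price on the demand curve at x*: 38.01 − 1.90×2.2040 = 33.8224.

P = 33.82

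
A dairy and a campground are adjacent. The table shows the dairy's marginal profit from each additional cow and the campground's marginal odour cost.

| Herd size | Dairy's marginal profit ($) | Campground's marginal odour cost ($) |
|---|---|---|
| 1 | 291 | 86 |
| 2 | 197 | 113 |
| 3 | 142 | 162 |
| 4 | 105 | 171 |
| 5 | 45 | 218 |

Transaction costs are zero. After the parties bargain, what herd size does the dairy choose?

2

Bargaining reaches the level where marginal profit last exceeds marginal odour cost.
That holds through level 2 (197 ≥ 113) but not at 3 (142 < 162).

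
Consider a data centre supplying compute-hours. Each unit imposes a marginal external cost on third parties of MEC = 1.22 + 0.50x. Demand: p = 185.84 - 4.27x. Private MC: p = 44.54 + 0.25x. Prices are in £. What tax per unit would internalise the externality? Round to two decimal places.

tax = £15.17 per unit

Social marginal cost = private MC + MEC = 45.76 + 0.75x.
Set SMC = demand: 45.76 + 0.75x = 185.84 - 4.27x → x* = 27.9044.
The Pigouvian tax equals MEC at x*: 1.22 + 0.50×27.9044 = 15.1722.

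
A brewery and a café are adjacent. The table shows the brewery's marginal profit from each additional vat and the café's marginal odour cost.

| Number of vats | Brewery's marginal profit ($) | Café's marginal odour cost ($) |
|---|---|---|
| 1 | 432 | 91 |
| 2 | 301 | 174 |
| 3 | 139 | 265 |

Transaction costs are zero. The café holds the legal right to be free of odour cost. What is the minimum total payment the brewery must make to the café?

Efficient level: marginal profit ≥ marginal odour cost through level 2, so k* = 2.
With the café holding the right, the brewery must at least compensate total damage at k*: 91 + 174 = 265.

$265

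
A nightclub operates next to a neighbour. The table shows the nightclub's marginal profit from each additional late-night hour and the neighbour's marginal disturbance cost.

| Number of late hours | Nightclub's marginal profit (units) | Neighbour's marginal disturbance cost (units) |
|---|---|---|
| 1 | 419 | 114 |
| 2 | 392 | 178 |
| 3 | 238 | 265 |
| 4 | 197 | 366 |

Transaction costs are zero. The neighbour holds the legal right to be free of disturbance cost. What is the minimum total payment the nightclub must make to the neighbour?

Efficient level: marginal profit ≥ marginal disturbance cost through level 2, so k* = 2.
With the neighbour holding the right, the nightclub must at least compensate total damage at k*: 114 + 178 = 292.

292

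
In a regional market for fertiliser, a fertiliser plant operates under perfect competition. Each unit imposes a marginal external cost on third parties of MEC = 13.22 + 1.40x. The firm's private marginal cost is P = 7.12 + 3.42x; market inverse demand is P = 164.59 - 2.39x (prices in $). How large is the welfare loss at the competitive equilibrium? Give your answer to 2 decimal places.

DWL = $181.54

Market equilibrium (private): 7.12 + 3.42x = 164.59 - 2.39x → x_m = 27.1033.
Social marginal cost = private MC + MEC = 20.34 + 4.82x.
Set SMC = demand: 20.34 + 4.82x = 164.59 - 2.39x → x* = 20.0069.
Between x* and x_m the wedge SMC − demand runs linearly from 0 to MEC(x_m), so the loss is a triangle.
DWL = ½ × 7.0964 × 51.1646 = 181.5422.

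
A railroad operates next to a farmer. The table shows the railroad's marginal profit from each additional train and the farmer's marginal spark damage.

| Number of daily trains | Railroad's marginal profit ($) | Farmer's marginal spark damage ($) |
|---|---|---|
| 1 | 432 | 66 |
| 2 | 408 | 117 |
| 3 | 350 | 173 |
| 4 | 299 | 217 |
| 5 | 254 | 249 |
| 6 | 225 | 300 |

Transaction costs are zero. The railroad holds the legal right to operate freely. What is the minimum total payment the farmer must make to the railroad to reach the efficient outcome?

Left alone the railroad would choose level 6 (marginal profit stays positive).
Efficient level: k* = 5 (marginal profit ≥ marginal spark damage through 5).
The farmer must at least cover the railroad's forgone profit from cutting 6→5: 225 = 225.

$225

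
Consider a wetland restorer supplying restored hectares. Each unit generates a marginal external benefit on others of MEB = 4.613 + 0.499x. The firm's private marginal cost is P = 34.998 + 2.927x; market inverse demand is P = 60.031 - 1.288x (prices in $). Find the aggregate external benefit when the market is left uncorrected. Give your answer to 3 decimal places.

Market equilibrium (private): 34.998 + 2.927x = 60.031 - 1.288x → x_m = 5.9390.
Total external benefit = ∫₀^{x_m} (4.613 + 0.499x) dx = 4.613×5.9390 + ½×0.499×5.9390² = 36.1969.

$36.197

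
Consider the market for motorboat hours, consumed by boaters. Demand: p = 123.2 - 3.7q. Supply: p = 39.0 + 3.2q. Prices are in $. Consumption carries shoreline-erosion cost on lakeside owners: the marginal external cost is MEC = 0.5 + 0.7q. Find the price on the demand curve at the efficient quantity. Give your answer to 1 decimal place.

Social marginal benefit = demand − MEC = 122.7 - 4.4q.
Set SMB = MC: 122.7 - 4.4q = 39.0 + 3.2q → q* = 11.0132.
Consumer price on the demand curve at q*: 123.2 − 3.7×11.0132 = 82.4512.

P = $82.5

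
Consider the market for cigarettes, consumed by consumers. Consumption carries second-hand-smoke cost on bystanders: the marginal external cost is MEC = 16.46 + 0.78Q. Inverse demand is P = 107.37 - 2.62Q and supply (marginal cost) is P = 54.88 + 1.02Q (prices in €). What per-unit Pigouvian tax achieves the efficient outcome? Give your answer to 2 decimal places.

Social marginal benefit = demand − MEC = 90.91 - 3.40Q.
Set SMB = MC: 90.91 - 3.40Q = 54.88 + 1.02Q → Q* = 8.1516.
The Pigouvian tax equals MEC at Q*: 16.46 + 0.78×8.1516 = 22.8182.

tax = €22.82 per unit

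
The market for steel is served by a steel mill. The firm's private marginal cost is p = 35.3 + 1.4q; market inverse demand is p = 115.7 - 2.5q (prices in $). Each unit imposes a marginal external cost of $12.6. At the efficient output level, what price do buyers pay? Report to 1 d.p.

Social marginal cost = private MC + MEC = 47.9 + 1.4q.
Set SMC = demand: 47.9 + 1.4q = 115.7 - 2.5q → q* = 17.3846.
Consumer price on the demand curve at q*: 115.7 − 2.5×17.3846 = 72.2385.

P = $72.2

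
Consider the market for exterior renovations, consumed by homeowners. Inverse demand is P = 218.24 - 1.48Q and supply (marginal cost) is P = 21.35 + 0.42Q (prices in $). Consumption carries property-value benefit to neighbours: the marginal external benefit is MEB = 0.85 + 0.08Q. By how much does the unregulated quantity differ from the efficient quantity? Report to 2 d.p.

5.02 units

Market equilibrium (private): 21.35 + 0.42Q = 218.24 - 1.48Q → Q_m = 103.6263.
Social marginal benefit = demand + MEB = 219.09 - 1.40Q.
Set SMB = MC: 219.09 - 1.40Q = 21.35 + 0.42Q → Q* = 108.6484.
Gap = |103.6263 − 108.6484| = 5.0221.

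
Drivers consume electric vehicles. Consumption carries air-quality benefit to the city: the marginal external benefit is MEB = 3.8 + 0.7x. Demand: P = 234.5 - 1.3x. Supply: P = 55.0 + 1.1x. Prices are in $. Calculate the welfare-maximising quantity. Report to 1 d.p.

x* = 107.8

Social marginal benefit = demand + MEB = 238.3 - 0.6x.
Set SMB = MC: 238.3 - 0.6x = 55.0 + 1.1x → x* = 107.8235.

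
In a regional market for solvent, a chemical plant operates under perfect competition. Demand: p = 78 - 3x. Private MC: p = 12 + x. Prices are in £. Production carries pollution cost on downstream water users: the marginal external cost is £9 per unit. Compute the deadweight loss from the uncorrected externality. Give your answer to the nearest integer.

Market equilibrium (private): 12 + x = 78 - 3x → x_m = 16.5000.
Social marginal cost = private MC + MEC = 21 + x.
Set SMC = demand: 21 + x = 78 - 3x → x* = 14.2500.
Between x* and x_m the wedge SMC − demand runs linearly from 0 to MEC(x_m), so the loss is a triangle.
DWL = ½ × 2.2500 × 9.0000 = 10.1250.

DWL = £10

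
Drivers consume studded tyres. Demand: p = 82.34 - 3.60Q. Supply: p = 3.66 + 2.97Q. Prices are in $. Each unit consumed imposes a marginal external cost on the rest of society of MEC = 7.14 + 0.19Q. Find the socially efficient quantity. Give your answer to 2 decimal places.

Social marginal benefit = demand − MEC = 75.20 - 3.79Q.
Set SMB = MC: 75.20 - 3.79Q = 3.66 + 2.97Q → Q* = 10.5828.

Q* = 10.58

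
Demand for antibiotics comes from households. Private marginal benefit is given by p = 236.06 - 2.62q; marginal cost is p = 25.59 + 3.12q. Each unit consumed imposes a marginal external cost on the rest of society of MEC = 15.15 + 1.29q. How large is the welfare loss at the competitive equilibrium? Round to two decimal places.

Market equilibrium (private): 25.59 + 3.12q = 236.06 - 2.62q → q_m = 36.6672.
Social marginal benefit = demand − MEC = 220.91 - 3.91q.
Set SMB = MC: 220.91 - 3.91q = 25.59 + 3.12q → q* = 27.7838.
The loss is the area between SMB and MC from q* to q_m; with linear curves that's a triangle of height MEC(q_m).
DWL = ½ × 8.8834 × 62.4507 = 277.3873.

DWL = 277.39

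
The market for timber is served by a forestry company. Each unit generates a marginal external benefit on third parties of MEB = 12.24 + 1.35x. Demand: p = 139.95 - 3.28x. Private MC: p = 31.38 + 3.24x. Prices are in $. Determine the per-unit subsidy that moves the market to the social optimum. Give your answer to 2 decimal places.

Social marginal cost = private MC − MEB = 19.14 + 1.89x.
Set SMC = demand: 19.14 + 1.89x = 139.95 - 3.28x → x* = 23.3675.
The Pigouvian subsidy equals MEB at x*: 12.24 + 1.35×23.3675 = 43.7861.

subsidy = $43.79 per unit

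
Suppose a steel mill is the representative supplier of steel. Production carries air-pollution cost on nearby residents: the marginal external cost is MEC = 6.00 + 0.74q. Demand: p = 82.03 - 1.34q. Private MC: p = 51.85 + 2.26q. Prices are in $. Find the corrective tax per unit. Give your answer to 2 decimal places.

Social marginal cost = private MC + MEC = 57.85 + 3.00q.
Set SMC = demand: 57.85 + 3.00q = 82.03 - 1.34q → q* = 5.5714.
The Pigouvian tax equals MEC at q*: 6.00 + 0.74×5.5714 = 10.1228.

tax = $10.12 per unit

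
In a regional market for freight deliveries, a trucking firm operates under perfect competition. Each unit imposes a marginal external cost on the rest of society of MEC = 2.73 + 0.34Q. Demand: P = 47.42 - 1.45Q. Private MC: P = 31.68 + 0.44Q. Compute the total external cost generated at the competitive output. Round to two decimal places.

Market equilibrium (private): 31.68 + 0.44Q = 47.42 - 1.45Q → Q_m = 8.3280.
Total external cost = ∫₀^{Q_m} (2.73 + 0.34Q) dQ = 2.73×8.3280 + ½×0.34×8.3280² = 34.5259.

34.53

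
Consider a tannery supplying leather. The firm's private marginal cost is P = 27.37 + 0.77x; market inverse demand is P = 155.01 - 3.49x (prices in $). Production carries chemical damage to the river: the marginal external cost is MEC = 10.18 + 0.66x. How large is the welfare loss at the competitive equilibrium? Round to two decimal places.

DWL = $91.19

Market equilibrium (private): 27.37 + 0.77x = 155.01 - 3.49x → x_m = 29.9624.
Social marginal cost = private MC + MEC = 37.55 + 1.43x.
Set SMC = demand: 37.55 + 1.43x = 155.01 - 3.49x → x* = 23.8740.
Height of the DWL triangle at x_m is SMC(x_m) − demand(x_m) = MEC(x_m) = 29.9552.
DWL = ½ × 6.0884 × 29.9552 = 91.1896.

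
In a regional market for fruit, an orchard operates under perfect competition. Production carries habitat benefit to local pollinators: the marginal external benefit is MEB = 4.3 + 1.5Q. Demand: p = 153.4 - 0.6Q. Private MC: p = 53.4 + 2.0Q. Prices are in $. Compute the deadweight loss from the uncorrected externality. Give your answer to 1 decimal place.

Market equilibrium (private): 53.4 + 2.0Q = 153.4 - 0.6Q → Q_m = 38.4615.
Social marginal cost = private MC − MEB = 49.1 + 0.5Q.
Set SMC = demand: 49.1 + 0.5Q = 153.4 - 0.6Q → Q* = 94.8182.
Height of the DWL triangle at Q_m is demand(Q_m) − SMC(Q_m) = MEB(Q_m) = 61.9923.
DWL = ½ × 56.3567 × 61.9923 = 1746.8407.

DWL = $1746.8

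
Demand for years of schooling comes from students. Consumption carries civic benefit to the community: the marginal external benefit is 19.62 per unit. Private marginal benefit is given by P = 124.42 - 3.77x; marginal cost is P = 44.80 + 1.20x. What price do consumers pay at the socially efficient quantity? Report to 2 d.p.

P = 49.14

Social marginal benefit = demand + MEB = 144.04 - 3.77x.
Set SMB = MC: 144.04 - 3.77x = 44.80 + 1.20x → x* = 19.9678.
Consumer price on the demand curve at x*: 124.42 − 3.77×19.9678 = 49.1414.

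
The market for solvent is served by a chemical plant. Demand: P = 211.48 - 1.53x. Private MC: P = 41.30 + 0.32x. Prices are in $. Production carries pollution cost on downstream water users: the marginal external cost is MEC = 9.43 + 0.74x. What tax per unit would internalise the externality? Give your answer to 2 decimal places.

Social marginal cost = private MC + MEC = 50.73 + 1.06x.
Set SMC = demand: 50.73 + 1.06x = 211.48 - 1.53x → x* = 62.0656.
The Pigouvian tax equals MEC at x*: 9.43 + 0.74×62.0656 = 55.3585.

tax = $55.36 per unit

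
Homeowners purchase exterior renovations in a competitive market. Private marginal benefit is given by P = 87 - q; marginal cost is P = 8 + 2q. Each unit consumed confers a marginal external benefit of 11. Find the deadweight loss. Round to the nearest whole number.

Market equilibrium (private): 8 + 2q = 87 - q → q_m = 26.3333.
Social marginal benefit = demand + MEB = 98 - q.
Set SMB = MC: 98 - q = 8 + 2q → q* = 30.0000.
Between q* and q_m the wedge SMB − MC runs linearly from 0 to MEB(q_m), so the loss is a triangle.
DWL = ½ × 3.6667 × 11.0000 = 20.1669.

DWL = 20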